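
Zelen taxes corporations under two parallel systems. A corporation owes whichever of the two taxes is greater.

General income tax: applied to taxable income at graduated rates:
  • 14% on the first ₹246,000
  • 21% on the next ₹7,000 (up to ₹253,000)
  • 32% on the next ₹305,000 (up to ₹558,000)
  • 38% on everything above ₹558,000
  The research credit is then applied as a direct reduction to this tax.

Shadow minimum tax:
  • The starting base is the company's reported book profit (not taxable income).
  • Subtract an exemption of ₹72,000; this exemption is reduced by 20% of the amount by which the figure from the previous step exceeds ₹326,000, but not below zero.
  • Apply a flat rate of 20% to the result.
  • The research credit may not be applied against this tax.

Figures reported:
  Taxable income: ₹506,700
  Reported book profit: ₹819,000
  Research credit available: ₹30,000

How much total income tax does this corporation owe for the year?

General income tax:
  ₹246,000 × 14% = ₹34,440
  ₹7,000 × 21% = ₹1,470
  ₹253,700 × 32% = ₹81,184
  → ₹117,094
  Less research credit ₹30,000 → ₹87,094

Shadow minimum tax:
  Base (reported book profit): ₹819,000
  Exemption: 20% × (₹819,000 − ₹326,000) = ₹98,600 ≥ ₹72,000, so the exemption is fully phased out
  Base: ₹819,000 − ₹0 = ₹819,000
  ₹819,000 × 20% = ₹163,800

₹163,800 > ₹87,094, so the shadow minimum tax is the binding amount.

₹163,800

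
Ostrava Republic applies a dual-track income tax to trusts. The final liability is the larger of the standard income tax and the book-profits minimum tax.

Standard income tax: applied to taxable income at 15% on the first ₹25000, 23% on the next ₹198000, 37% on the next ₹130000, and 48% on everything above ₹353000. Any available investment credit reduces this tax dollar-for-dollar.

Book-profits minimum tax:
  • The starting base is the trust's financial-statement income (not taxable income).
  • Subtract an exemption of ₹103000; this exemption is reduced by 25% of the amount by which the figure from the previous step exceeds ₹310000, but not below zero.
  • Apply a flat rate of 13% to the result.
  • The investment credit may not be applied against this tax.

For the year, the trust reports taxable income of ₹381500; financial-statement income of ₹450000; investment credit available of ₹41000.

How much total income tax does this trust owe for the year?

₹70070

Standard income tax:
  ₹25000 × 15% = ₹3750
  ₹198000 × 23% = ₹45540
  ₹130000 × 37% = ₹48100
  ₹28500 × 48% = ₹13680
  → ₹111070
  Less investment credit ₹41000 → ₹70070

Book-profits minimum tax:
  Base (financial-statement income): ₹450000
  Exemption: ₹103000 − 25% × (₹450000 − ₹310000) = ₹103000 − ₹35000 = ₹68000
  Base: ₹450000 − ₹68000 = ₹382000
  ₹382000 × 13% = ₹49660

₹70070 > ₹49660, so the standard income tax governs.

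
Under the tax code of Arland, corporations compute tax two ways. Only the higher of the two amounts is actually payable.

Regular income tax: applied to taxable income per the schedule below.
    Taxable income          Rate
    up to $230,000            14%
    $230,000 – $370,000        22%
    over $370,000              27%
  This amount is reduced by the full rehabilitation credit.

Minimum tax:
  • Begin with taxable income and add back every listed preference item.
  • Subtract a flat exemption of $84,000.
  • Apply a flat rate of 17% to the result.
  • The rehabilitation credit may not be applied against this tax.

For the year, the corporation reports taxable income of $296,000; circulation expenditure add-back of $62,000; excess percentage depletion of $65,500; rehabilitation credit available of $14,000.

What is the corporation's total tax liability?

$57,715

Minimum tax:
  Adjusted income: $296,000 + $62,000 + $65,500 = $423,500
  Less exemption $84,000 → base $339,500
  $339,500 × 17% = $57,715

Regular income tax:
  $230,000 × 14% = $32,200
  $66,000 × 22% = $14,520
  → $46,720
  Less rehabilitation credit $14,000 → $32,720

$57,715 > $32,720, so the minimum tax is the binding amount.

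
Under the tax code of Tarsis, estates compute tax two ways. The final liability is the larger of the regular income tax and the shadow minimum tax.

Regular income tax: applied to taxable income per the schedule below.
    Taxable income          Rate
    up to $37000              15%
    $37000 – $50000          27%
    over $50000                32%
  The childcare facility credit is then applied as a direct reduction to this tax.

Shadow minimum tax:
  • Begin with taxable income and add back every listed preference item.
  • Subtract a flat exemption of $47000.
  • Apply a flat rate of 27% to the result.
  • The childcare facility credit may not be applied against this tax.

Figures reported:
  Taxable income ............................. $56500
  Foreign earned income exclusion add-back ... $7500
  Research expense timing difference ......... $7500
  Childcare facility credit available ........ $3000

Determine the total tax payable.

$8140

Regular income tax:
  $37000 × 15% = $5550
  $13000 × 27% = $3510
  $6500 × 32% = $2080
  → $11140
  Less childcare facility credit $3000 → $8140

Shadow minimum tax:
  Adjusted income: $56500 + $7500 + $7500 = $71500
  Less exemption $47000 → base $24500
  $24500 × 27% = $6615

$8140 > $6615, so the regular income tax governs.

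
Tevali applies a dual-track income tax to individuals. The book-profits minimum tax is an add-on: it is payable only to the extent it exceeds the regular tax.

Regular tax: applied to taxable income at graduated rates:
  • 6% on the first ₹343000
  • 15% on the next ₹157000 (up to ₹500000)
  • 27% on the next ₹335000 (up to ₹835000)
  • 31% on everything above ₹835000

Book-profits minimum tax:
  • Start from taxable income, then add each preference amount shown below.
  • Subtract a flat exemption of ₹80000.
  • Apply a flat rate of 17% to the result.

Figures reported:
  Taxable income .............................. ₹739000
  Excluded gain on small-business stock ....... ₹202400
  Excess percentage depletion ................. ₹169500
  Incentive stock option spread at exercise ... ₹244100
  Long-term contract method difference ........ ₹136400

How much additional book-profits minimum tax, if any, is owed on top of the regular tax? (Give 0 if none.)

Regular tax:
  ₹343000 × 6% = ₹20580
  ₹157000 × 15% = ₹23550
  ₹239000 × 27% = ₹64530
  → ₹108660

Book-profits minimum tax:
  Adjusted income: ₹739000 + ₹202400 + ₹169500 + ₹244100 + ₹136400 = ₹1491400
  Less exemption ₹80000 → base ₹1411400
  ₹1411400 × 17% = ₹239938

Excess of book-profits minimum tax over regular tax: ₹239938 − ₹108660 = ₹131278.

₹131278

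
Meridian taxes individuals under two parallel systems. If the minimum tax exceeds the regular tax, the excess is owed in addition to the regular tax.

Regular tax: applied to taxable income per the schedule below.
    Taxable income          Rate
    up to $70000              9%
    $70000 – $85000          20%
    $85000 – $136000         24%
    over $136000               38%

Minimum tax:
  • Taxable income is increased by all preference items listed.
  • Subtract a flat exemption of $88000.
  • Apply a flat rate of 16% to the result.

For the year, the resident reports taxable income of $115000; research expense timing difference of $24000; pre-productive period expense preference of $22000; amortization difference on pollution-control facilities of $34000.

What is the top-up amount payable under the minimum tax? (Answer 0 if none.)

Minimum tax:
  Adjusted income: $115000 + $24000 + $22000 + $34000 = $195000
  Less exemption $88000 → base $107000
  $107000 × 16% = $17120

Regular tax:
  $70000 × 9% = $6300
  $15000 × 20% = $3000
  $30000 × 24% = $7200
  → $16500

Excess of minimum tax over regular tax: $17120 − $16500 = $620.

$620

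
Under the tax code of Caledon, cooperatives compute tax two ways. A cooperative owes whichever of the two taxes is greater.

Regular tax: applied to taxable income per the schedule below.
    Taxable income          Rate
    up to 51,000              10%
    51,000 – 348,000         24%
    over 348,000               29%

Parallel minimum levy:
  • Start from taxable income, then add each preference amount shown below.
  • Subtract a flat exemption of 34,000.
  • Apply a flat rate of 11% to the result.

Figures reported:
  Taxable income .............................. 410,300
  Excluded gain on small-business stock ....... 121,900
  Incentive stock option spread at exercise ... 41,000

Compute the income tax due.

94,447

Regular tax:
  51,000 × 10% = 5,100
  297,000 × 24% = 71,280
  62,300 × 29% = 18,067
  → 94,447

Parallel minimum levy:
  Adjusted income: 410,300 + 121,900 + 41,000 = 573,200
  Less exemption 34,000 → base 539,200
  539,200 × 11% = 59,312

94,447 > 59,312, so the regular tax governs.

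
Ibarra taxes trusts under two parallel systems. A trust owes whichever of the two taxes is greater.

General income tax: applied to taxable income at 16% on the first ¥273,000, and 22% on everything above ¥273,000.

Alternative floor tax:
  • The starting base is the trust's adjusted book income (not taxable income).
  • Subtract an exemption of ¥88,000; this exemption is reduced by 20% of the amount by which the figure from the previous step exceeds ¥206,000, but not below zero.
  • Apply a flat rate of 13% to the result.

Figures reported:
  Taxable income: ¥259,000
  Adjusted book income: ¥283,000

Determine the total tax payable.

Alternative floor tax:
  Base (adjusted book income): ¥283,000
  Exemption: ¥88,000 − 20% × (¥283,000 − ¥206,000) = ¥88,000 − ¥15,400 = ¥72,600
  Base: ¥283,000 − ¥72,600 = ¥210,400
  ¥210,400 × 13% = ¥27,352

General income tax:
  ¥259,000 × 16% = ¥41,440

¥41,440 > ¥27,352, so the general income tax governs.

¥41,440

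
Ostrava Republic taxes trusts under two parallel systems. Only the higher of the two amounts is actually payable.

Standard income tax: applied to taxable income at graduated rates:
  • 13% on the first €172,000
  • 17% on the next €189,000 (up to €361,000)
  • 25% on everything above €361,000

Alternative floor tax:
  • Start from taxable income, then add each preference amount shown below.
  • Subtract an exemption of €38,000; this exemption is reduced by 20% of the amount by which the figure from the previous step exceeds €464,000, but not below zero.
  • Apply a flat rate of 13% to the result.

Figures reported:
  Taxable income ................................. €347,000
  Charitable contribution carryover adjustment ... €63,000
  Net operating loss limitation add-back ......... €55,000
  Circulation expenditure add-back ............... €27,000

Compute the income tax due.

Alternative floor tax:
  Adjusted income: €347,000 + €63,000 + €55,000 + €27,000 = €492,000
  Exemption: €38,000 − 20% × (€492,000 − €464,000) = €38,000 − €5,600 = €32,400
  Base: €492,000 − €32,400 = €459,600
  €459,600 × 13% = €59,748

Standard income tax:
  €172,000 × 13% = €22,360
  €175,000 × 17% = €29,750
  → €52,110

€59,748 > €52,110, so the alternative floor tax is the binding amount.

€59,748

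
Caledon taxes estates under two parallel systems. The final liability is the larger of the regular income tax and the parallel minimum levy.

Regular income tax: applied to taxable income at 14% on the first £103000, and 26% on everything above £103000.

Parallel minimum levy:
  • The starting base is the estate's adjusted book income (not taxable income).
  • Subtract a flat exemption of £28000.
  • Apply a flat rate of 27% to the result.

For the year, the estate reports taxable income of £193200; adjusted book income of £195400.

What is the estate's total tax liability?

£45198

Parallel minimum levy:
  Base (adjusted book income): £195400
  Less exemption £28000 → base £167400
  £167400 × 27% = £45198

Regular income tax:
  £103000 × 14% = £14420
  £90200 × 26% = £23452
  → £37872

£45198 > £37872, so the parallel minimum levy is the binding amount.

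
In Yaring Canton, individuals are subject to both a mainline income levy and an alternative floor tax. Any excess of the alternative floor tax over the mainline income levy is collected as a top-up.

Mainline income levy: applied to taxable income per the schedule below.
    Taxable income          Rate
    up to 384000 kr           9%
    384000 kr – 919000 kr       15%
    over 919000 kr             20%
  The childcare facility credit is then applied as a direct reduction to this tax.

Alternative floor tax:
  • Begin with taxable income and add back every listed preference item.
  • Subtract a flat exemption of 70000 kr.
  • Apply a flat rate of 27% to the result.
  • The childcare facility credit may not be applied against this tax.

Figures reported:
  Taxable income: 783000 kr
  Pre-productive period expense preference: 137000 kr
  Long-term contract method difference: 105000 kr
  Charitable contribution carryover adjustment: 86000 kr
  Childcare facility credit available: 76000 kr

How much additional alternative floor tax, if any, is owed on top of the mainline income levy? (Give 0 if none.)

Mainline income levy:
  384000 kr × 9% = 34560 kr
  399000 kr × 15% = 59850 kr
  → 94410 kr
  Less childcare facility credit 76000 kr → 18410 kr

Alternative floor tax:
  Adjusted income: 783000 kr + 137000 kr + 105000 kr + 86000 kr = 1111000 kr
  Less exemption 70000 kr → base 1041000 kr
  1041000 kr × 27% = 281070 kr

Excess of alternative floor tax over mainline income levy: 281070 kr − 18410 kr = 262660 kr.

262660 kr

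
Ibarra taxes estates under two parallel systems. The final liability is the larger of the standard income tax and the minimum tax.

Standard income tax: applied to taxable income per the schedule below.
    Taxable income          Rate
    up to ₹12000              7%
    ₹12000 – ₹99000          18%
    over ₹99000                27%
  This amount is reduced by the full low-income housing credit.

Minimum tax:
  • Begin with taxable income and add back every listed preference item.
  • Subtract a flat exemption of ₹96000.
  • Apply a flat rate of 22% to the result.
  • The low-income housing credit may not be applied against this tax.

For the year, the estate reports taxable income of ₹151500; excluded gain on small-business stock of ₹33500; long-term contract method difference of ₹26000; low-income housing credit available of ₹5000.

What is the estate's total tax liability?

Minimum tax:
  Adjusted income: ₹151500 + ₹33500 + ₹26000 = ₹211000
  Less exemption ₹96000 → base ₹115000
  ₹115000 × 22% = ₹25300

Standard income tax:
  ₹12000 × 7% = ₹840
  ₹87000 × 18% = ₹15660
  ₹52500 × 27% = ₹14175
  → ₹30675
  Less low-income housing credit ₹5000 → ₹25675

₹25675 > ₹25300, so the standard income tax governs.

₹25675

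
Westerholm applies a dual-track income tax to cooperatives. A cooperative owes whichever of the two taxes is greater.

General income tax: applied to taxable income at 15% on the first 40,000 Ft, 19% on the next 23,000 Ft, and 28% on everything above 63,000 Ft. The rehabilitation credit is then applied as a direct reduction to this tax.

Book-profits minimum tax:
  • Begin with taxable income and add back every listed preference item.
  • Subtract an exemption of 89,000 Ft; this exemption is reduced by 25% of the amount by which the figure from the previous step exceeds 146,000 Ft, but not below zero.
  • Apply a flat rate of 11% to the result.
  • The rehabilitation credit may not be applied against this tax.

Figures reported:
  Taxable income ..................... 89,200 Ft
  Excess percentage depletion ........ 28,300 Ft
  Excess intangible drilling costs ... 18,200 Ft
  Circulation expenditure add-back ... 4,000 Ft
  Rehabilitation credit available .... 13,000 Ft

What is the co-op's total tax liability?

General income tax:
  40,000 Ft × 15% = 6,000 Ft
  23,000 Ft × 19% = 4,370 Ft
  26,200 Ft × 28% = 7,336 Ft
  → 17,706 Ft
  Less rehabilitation credit 13,000 Ft → 4,706 Ft

Book-profits minimum tax:
  Adjusted income: 89,200 Ft + 28,300 Ft + 18,200 Ft + 4,000 Ft = 139,700 Ft
  Exemption: 139,700 Ft ≤ 146,000 Ft, so full 89,000 Ft applies
  Base: 139,700 Ft − 89,000 Ft = 50,700 Ft
  50,700 Ft × 11% = 5,577 Ft

5,577 Ft > 4,706 Ft, so the book-profits minimum tax is the binding amount.

5,577 Ft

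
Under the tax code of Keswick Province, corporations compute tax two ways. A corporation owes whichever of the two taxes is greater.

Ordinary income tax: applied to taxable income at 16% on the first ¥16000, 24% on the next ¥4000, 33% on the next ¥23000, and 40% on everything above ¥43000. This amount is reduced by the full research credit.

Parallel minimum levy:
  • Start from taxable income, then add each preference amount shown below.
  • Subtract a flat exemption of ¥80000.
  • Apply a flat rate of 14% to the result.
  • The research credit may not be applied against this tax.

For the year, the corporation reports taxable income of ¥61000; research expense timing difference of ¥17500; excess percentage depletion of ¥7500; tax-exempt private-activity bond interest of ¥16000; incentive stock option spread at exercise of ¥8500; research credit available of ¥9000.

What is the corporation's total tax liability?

¥9310

Ordinary income tax:
  ¥16000 × 16% = ¥2560
  ¥4000 × 24% = ¥960
  ¥23000 × 33% = ¥7590
  ¥18000 × 40% = ¥7200
  → ¥18310
  Less research credit ¥9000 → ¥9310

Parallel minimum levy:
  Adjusted income: ¥61000 + ¥17500 + ¥7500 + ¥16000 + ¥8500 = ¥110500
  Less exemption ¥80000 → base ¥30500
  ¥30500 × 14% = ¥4270

¥9310 > ¥4270, so the ordinary income tax governs.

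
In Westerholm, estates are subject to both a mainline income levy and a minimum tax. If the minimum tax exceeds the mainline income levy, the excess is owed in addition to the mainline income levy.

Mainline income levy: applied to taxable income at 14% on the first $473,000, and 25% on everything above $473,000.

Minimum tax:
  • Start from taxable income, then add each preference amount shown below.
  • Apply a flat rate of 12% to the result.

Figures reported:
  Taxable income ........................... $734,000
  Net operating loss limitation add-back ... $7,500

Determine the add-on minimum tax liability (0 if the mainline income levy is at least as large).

$0

Minimum tax:
  Adjusted income: $734,000 + $7,500 = $741,500
  $741,500 × 12% = $88,980

Mainline income levy:
  $473,000 × 14% = $66,220
  $261,000 × 25% = $65,250
  → $131,470

$88,980 ≤ $131,470, so no add-on is due.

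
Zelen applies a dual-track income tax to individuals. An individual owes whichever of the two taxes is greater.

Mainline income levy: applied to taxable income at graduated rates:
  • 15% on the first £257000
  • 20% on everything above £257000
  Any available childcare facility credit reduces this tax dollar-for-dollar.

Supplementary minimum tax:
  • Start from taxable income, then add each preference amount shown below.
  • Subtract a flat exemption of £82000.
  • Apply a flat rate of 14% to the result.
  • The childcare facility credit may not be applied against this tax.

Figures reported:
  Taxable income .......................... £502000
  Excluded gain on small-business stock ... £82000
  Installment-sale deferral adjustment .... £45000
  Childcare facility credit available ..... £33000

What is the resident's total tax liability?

Supplementary minimum tax:
  Adjusted income: £502000 + £82000 + £45000 = £629000
  Less exemption £82000 → base £547000
  £547000 × 14% = £76580

Mainline income levy:
  £257000 × 15% = £38550
  £245000 × 20% = £49000
  → £87550
  Less childcare facility credit £33000 → £54550

£76580 > £54550, so the supplementary minimum tax is the binding amount.

£76580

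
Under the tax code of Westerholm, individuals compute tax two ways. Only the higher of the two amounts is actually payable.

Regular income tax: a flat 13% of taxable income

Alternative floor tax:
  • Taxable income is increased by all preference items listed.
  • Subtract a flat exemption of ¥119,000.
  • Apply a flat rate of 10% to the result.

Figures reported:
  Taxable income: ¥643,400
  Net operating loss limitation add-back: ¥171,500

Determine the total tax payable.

¥83,642

Regular income tax:
  ¥643,400 × 13% = ¥83,642

Alternative floor tax:
  Adjusted income: ¥643,400 + ¥171,500 = ¥814,900
  Less exemption ¥119,000 → base ¥695,900
  ¥695,900 × 10% = ¥69,590

¥83,642 > ¥69,590, so the regular income tax governs.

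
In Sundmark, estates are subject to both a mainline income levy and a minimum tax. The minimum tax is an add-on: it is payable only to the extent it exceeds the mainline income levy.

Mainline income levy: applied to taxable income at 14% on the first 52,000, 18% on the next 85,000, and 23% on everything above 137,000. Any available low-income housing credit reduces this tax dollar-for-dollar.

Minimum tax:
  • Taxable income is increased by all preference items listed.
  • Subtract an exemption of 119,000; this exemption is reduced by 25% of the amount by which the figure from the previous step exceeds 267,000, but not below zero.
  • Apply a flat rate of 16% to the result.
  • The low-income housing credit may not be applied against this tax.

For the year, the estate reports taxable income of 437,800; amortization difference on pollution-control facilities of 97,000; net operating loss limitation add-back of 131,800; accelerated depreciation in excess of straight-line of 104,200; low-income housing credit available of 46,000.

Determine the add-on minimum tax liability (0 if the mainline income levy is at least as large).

Minimum tax:
  Adjusted income: 437,800 + 97,000 + 131,800 + 104,200 = 770,800
  Exemption: 25% × (770,800 − 267,000) = 125,950 ≥ 119,000, so the exemption is fully phased out
  Base: 770,800 − 0 = 770,800
  770,800 × 16% = 123,328

Mainline income levy:
  52,000 × 14% = 7,280
  85,000 × 18% = 15,300
  300,800 × 23% = 69,184
  → 91,764
  Less low-income housing credit 46,000 → 45,764

Excess of minimum tax over mainline income levy: 123,328 − 45,764 = 77,564.

77,564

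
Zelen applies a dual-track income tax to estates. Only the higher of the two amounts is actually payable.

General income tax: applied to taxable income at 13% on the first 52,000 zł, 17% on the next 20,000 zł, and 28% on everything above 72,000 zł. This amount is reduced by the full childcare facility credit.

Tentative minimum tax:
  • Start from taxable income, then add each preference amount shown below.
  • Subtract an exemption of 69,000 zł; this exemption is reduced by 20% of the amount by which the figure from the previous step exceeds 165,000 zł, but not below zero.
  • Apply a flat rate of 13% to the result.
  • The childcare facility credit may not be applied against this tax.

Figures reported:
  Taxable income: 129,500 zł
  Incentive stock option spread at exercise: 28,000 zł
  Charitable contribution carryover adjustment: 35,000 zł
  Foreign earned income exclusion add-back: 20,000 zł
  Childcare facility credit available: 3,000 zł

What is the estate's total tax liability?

General income tax:
  52,000 zł × 13% = 6,760 zł
  20,000 zł × 17% = 3,400 zł
  57,500 zł × 28% = 16,100 zł
  → 26,260 zł
  Less childcare facility credit 3,000 zł → 23,260 zł

Tentative minimum tax:
  Adjusted income: 129,500 zł + 28,000 zł + 35,000 zł + 20,000 zł = 212,500 zł
  Exemption: 69,000 zł − 20% × (212,500 zł − 165,000 zł) = 69,000 zł − 9,500 zł = 59,500 zł
  Base: 212,500 zł − 59,500 zł = 153,000 zł
  153,000 zł × 13% = 19,890 zł

23,260 zł > 19,890 zł, so the general income tax governs.

23,260 zł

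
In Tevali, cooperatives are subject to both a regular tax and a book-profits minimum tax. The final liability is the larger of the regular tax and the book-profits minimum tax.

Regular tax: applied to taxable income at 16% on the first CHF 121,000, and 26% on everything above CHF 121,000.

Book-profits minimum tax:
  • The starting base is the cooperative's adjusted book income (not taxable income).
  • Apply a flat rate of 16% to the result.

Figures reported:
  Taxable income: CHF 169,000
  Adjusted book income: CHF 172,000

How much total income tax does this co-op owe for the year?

CHF 31,840

Regular tax:
  CHF 121,000 × 16% = CHF 19,360
  CHF 48,000 × 26% = CHF 12,480
  → CHF 31,840

Book-profits minimum tax:
  Base (adjusted book income): CHF 172,000
  CHF 172,000 × 16% = CHF 27,520

CHF 31,840 > CHF 27,520, so the regular tax governs.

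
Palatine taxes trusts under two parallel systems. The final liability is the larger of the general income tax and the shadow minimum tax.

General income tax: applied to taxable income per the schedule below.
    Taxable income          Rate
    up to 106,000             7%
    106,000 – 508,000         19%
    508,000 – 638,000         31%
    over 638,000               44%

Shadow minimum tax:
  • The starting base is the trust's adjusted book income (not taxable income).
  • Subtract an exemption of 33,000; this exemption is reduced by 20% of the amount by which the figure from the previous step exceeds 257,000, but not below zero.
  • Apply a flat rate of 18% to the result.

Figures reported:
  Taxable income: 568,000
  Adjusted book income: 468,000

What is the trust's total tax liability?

Shadow minimum tax:
  Base (adjusted book income): 468,000
  Exemption: 20% × (468,000 − 257,000) = 42,200 ≥ 33,000, so the exemption is fully phased out
  Base: 468,000 − 0 = 468,000
  468,000 × 18% = 84,240

General income tax:
  106,000 × 7% = 7,420
  402,000 × 19% = 76,380
  60,000 × 31% = 18,600
  → 102,400

102,400 > 84,240, so the general income tax governs.

102,400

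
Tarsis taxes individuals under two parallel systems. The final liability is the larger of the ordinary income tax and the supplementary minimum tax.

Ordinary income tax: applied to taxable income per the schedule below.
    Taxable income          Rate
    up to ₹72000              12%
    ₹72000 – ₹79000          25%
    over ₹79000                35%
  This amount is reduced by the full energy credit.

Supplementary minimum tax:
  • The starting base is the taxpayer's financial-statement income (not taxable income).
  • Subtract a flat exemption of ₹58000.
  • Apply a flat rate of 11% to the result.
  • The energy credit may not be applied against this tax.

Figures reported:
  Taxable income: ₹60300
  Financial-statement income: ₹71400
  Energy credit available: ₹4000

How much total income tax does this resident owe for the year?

Ordinary income tax:
  ₹60300 × 12% = ₹7236
  Less energy credit ₹4000 → ₹3236

Supplementary minimum tax:
  Base (financial-statement income): ₹71400
  Less exemption ₹58000 → base ₹13400
  ₹13400 × 11% = ₹1474

₹3236 > ₹1474, so the ordinary income tax governs.

₹3236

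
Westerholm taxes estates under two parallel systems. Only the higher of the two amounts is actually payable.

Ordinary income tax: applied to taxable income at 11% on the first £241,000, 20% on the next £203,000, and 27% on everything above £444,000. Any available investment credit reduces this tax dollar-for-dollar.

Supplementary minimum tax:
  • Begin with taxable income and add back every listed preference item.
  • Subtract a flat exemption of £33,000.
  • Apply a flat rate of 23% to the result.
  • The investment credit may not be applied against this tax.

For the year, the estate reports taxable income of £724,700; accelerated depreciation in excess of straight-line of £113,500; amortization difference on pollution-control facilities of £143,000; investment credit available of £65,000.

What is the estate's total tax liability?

Ordinary income tax:
  £241,000 × 11% = £26,510
  £203,000 × 20% = £40,600
  £280,700 × 27% = £75,789
  → £142,899
  Less investment credit £65,000 → £77,899

Supplementary minimum tax:
  Adjusted income: £724,700 + £113,500 + £143,000 = £981,200
  Less exemption £33,000 → base £948,200
  £948,200 × 23% = £218,086

£218,086 > £77,899, so the supplementary minimum tax is the binding amount.

£218,086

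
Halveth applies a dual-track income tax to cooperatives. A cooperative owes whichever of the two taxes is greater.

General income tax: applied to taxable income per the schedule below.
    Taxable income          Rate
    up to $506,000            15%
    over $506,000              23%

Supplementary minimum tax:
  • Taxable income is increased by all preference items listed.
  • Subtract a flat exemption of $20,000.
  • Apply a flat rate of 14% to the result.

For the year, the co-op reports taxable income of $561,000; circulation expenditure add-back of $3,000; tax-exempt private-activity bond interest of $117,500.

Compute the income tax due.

General income tax:
  $506,000 × 15% = $75,900
  $55,000 × 23% = $12,650
  → $88,550

Supplementary minimum tax:
  Adjusted income: $561,000 + $3,000 + $117,500 = $681,500
  Less exemption $20,000 → base $661,500
  $661,500 × 14% = $92,610

$92,610 > $88,550, so the supplementary minimum tax is the binding amount.

$92,610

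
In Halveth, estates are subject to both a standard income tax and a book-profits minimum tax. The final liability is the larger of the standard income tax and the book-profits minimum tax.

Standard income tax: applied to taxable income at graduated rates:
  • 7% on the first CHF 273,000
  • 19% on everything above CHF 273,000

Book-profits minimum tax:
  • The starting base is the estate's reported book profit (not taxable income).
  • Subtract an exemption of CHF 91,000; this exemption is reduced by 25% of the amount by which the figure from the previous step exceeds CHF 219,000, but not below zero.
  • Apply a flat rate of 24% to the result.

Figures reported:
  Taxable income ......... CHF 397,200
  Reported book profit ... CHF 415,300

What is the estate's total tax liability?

CHF 89,610

Book-profits minimum tax:
  Base (reported book profit): CHF 415,300
  Exemption: CHF 91,000 − 25% × (CHF 415,300 − CHF 219,000) = CHF 91,000 − CHF 49,075 = CHF 41,925
  Base: CHF 415,300 − CHF 41,925 = CHF 373,375
  CHF 373,375 × 24% = CHF 89,610

Standard income tax:
  CHF 273,000 × 7% = CHF 19,110
  CHF 124,200 × 19% = CHF 23,598
  → CHF 42,708

CHF 89,610 > CHF 42,708, so the book-profits minimum tax is the binding amount.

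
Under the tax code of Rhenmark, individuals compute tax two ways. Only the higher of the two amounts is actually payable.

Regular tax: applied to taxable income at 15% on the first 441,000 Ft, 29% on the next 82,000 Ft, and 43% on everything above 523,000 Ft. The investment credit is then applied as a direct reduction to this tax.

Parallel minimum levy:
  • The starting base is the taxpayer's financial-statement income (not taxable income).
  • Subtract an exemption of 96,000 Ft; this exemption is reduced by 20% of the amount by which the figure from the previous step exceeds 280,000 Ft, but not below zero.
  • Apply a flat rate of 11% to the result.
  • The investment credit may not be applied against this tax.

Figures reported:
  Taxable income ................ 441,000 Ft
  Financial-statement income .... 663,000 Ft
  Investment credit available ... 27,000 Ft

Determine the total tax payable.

Regular tax:
  441,000 Ft × 15% = 66,150 Ft
  Less investment credit 27,000 Ft → 39,150 Ft

Parallel minimum levy:
  Base (financial-statement income): 663,000 Ft
  Exemption: 96,000 Ft − 20% × (663,000 Ft − 280,000 Ft) = 96,000 Ft − 76,600 Ft = 19,400 Ft
  Base: 663,000 Ft − 19,400 Ft = 643,600 Ft
  643,600 Ft × 11% = 70,796 Ft

70,796 Ft > 39,150 Ft, so the parallel minimum levy is the binding amount.

70,796 Ft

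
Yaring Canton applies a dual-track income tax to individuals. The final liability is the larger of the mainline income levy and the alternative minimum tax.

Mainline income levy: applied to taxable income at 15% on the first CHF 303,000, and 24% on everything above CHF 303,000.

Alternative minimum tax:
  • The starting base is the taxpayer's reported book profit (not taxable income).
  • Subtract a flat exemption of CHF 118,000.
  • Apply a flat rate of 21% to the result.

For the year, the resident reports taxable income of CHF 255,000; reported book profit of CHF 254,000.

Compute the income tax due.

CHF 38,250

Mainline income levy:
  CHF 255,000 × 15% = CHF 38,250

Alternative minimum tax:
  Base (reported book profit): CHF 254,000
  Less exemption CHF 118,000 → base CHF 136,000
  CHF 136,000 × 21% = CHF 28,560

CHF 38,250 > CHF 28,560, so the mainline income levy governs.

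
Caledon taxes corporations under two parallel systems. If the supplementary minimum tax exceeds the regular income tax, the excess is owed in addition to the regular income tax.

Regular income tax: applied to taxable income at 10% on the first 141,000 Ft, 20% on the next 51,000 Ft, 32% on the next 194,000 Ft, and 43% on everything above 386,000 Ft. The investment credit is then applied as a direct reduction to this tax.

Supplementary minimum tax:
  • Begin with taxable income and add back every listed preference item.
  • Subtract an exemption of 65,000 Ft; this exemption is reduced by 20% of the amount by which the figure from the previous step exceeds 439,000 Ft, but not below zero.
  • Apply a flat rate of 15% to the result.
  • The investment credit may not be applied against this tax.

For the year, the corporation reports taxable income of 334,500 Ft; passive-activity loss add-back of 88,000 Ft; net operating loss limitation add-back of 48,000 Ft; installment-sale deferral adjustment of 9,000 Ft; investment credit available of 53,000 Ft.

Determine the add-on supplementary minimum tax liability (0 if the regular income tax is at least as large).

46,490 Ft

Regular income tax:
  141,000 Ft × 10% = 14,100 Ft
  51,000 Ft × 20% = 10,200 Ft
  142,500 Ft × 32% = 45,600 Ft
  → 69,900 Ft
  Less investment credit 53,000 Ft → 16,900 Ft

Supplementary minimum tax:
  Adjusted income: 334,500 Ft + 88,000 Ft + 48,000 Ft + 9,000 Ft = 479,500 Ft
  Exemption: 65,000 Ft − 20% × (479,500 Ft − 439,000 Ft) = 65,000 Ft − 8,100 Ft = 56,900 Ft
  Base: 479,500 Ft − 56,900 Ft = 422,600 Ft
  422,600 Ft × 15% = 63,390 Ft

Excess of supplementary minimum tax over regular income tax: 63,390 Ft − 16,900 Ft = 46,490 Ft.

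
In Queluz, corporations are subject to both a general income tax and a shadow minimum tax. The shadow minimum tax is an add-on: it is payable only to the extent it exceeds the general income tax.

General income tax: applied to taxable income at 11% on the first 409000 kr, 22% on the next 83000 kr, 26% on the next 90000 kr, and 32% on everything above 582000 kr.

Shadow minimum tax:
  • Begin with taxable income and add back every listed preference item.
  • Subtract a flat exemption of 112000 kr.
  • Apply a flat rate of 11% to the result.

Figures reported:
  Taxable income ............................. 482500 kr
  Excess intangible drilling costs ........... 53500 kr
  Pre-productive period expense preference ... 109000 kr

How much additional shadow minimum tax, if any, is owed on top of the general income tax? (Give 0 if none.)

Shadow minimum tax:
  Adjusted income: 482500 kr + 53500 kr + 109000 kr = 645000 kr
  Less exemption 112000 kr → base 533000 kr
  533000 kr × 11% = 58630 kr

General income tax:
  409000 kr × 11% = 44990 kr
  73500 kr × 22% = 16170 kr
  → 61160 kr

58630 kr ≤ 61160 kr, so no add-on is due.

0 kr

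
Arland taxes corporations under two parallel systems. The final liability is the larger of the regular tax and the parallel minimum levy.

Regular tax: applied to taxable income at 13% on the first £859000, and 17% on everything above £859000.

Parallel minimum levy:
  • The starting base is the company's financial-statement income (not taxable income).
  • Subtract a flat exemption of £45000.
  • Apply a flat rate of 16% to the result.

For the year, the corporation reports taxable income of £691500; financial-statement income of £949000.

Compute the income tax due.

Regular tax:
  £691500 × 13% = £89895

Parallel minimum levy:
  Base (financial-statement income): £949000
  Less exemption £45000 → base £904000
  £904000 × 16% = £144640

£144640 > £89895, so the parallel minimum levy is the binding amount.

£144640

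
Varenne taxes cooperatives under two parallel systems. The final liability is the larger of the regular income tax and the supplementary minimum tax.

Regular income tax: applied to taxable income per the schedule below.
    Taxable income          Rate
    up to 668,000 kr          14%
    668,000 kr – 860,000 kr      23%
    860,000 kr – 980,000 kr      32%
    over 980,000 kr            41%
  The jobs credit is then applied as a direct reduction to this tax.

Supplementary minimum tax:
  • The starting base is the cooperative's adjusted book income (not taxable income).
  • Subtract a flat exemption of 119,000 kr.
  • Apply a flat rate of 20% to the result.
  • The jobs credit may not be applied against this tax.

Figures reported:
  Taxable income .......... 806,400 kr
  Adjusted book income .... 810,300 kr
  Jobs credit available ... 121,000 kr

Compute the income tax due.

Regular income tax:
  668,000 kr × 14% = 93,520 kr
  138,400 kr × 23% = 31,832 kr
  → 125,352 kr
  Less jobs credit 121,000 kr → 4,352 kr

Supplementary minimum tax:
  Base (adjusted book income): 810,300 kr
  Less exemption 119,000 kr → base 691,300 kr
  691,300 kr × 20% = 138,260 kr

138,260 kr > 4,352 kr, so the supplementary minimum tax is the binding amount.

138,260 kr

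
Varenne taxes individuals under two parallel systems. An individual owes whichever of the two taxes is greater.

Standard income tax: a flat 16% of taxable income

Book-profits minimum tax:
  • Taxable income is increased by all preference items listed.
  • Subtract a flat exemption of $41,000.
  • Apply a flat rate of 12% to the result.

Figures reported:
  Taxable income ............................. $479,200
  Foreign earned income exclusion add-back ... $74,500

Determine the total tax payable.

$76,672

Standard income tax:
  $479,200 × 16% = $76,672

Book-profits minimum tax:
  Adjusted income: $479,200 + $74,500 = $553,700
  Less exemption $41,000 → base $512,700
  $512,700 × 12% = $61,524

$76,672 > $61,524, so the standard income tax governs.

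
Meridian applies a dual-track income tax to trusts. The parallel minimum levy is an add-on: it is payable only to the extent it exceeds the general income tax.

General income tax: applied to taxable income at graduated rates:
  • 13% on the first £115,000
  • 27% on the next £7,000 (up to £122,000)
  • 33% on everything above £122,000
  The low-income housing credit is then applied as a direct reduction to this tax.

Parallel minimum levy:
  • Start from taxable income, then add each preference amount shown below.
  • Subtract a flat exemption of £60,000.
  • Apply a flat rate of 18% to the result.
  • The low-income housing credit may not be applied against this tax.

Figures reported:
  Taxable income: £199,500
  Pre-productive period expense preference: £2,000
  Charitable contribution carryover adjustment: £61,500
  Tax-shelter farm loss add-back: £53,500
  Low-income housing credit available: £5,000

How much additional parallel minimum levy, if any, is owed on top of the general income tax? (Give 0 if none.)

General income tax:
  £115,000 × 13% = £14,950
  £7,000 × 27% = £1,890
  £77,500 × 33% = £25,575
  → £42,415
  Less low-income housing credit £5,000 → £37,415

Parallel minimum levy:
  Adjusted income: £199,500 + £2,000 + £61,500 + £53,500 = £316,500
  Less exemption £60,000 → base £256,500
  £256,500 × 18% = £46,170

Excess of parallel minimum levy over general income tax: £46,170 − £37,415 = £8,755.

£8,755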